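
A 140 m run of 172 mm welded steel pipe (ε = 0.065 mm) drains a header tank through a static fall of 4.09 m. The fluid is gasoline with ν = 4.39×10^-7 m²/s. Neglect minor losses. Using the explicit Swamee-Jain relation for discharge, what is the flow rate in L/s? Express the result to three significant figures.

Q ≈ 57.1 L/s

Swamee-Jain (Type II): Q = -0.965·√(gD⁵h_f/L)·ln[ε/(3.7D) + √(3.17ν²L/(gD³h_f))]
√(gD⁵h_f/L) = √(9.81·0.172⁵·4.09/140) = 0.006568
ε/(3.7D) = 1.02×10^-4; √(3.17ν²L/(gD³h_f)) = 2.05×10^-5
Q = -0.965·0.006568·ln(1.226×10^-4) = 0.05709 m³/s
Check: V = 2.46 m/s, Re = 9.63×10^5, f = 0.01643, h_f = 4.12 m ≈ 4.09 m ✓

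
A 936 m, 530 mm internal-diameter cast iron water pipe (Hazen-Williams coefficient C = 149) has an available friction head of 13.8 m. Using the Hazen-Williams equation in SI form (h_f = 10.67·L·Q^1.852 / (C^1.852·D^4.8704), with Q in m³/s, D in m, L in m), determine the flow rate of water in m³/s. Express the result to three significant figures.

Rearranging: Q = [h_f·C^1.852·D^4.8704 / (10.67·L)]^(1/1.852)
Q = [13.8·149^1.852·0.530^4.8704 / (10.67·936)]^0.540 = 0.8018 m³/s

Q ≈ 0.802 m³/s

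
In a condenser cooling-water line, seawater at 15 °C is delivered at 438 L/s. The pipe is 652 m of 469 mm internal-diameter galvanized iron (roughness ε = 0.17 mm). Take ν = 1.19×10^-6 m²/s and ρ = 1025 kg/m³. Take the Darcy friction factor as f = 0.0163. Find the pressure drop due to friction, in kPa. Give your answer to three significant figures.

V = 4Q/(πD²) = 4·0.438/(π·0.469²) = 2.535 m/s
h_f = f(L/D)V²/(2g) = 0.01630·(652/0.469)·2.535²/(2·9.81) = 7.424 m
Δp = ρg·h_f = 1025·9.81·7.424 = 74.65 kPa

Δp ≈ 74.7 kPa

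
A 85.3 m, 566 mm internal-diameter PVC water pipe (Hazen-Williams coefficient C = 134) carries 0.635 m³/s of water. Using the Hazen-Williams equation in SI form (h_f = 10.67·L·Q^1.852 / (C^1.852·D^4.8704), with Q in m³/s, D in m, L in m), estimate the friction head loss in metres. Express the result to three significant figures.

h_f ≈ 0.722 m

h_f = 10.67·85.3·0.635^1.852 / (134^1.852·0.566^4.8704) = 0.7217 m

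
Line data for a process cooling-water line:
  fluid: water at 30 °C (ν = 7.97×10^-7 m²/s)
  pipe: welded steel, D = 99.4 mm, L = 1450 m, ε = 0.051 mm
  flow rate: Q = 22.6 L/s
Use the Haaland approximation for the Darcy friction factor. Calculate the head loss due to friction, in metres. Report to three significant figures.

h_f ≈ 113 m

V = 4Q/(πD²) = 4·0.0226/(π·0.0994²) = 2.912 m/s
Re = VD/ν = 2.912·0.0994/7.97×10^-7 = 3.63×10^5 → turbulent
ε/D = 0.051/99.4 = 5.13×10^-4
Haaland: f = 0.01794
h_f = f(L/D)V²/(2g) = 0.01794·(1450/0.0994)·2.912²/(2·9.81) = 113.1 m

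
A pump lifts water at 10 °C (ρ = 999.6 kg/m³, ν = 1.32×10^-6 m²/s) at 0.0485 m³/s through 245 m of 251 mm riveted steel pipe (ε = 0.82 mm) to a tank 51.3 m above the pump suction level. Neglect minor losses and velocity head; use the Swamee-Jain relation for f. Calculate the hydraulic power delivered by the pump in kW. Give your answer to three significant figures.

V = 4Q/(πD²) = 0.9802 m/s; Re = 1.86×10^5; ε/D = 0.00327; f = 0.02767
h_f = f(L/D)V²/2g = 1.323 m
Total head H = z + h_f = 51.3 + 1.323 = 52.62 m
P_hyd = ρgQH = 999.6·9.81·0.0485·52.62 = 25.03 kW

P_hyd ≈ 25.0 kW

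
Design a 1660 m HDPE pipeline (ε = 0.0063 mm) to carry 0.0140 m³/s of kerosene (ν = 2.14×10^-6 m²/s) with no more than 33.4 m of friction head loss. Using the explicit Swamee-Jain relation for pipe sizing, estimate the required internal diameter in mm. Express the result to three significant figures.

D ≈ 110 mm

Swamee-Jain (Type III): D = 0.66·[ε^1.25·(LQ²/(gh_f))^4.75 + ν·Q^9.4·(L/(gh_f))^5.2]^0.04
LQ²/(gh_f) = 9.930×10^-4; L/(gh_f) = 5.066
Term 1 = ε^1.25·(…)^4.75 = 1.72×10^-21; Term 2 = ν·Q^9.4·(…)^5.2 = 3.70×10^-20
D = 0.66·(1.72×10^-21 + 3.70×10^-20)^0.04 = 0.1104 m = 110 mm
Check: V = 1.46 m/s, Re = 7.54×10^4, f = 0.01926, h_f = 31.5 m ≈ 33.4 m ✓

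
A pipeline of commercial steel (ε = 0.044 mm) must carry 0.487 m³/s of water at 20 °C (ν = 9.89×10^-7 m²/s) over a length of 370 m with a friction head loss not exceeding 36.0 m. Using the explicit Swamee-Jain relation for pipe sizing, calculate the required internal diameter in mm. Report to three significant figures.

D ≈ 310 mm

Swamee-Jain (Type III): D = 0.66·[ε^1.25·(LQ²/(gh_f))^4.75 + ν·Q^9.4·(L/(gh_f))^5.2]^0.04
LQ²/(gh_f) = 0.2485; L/(gh_f) = 1.048
Term 1 = ε^1.25·(…)^4.75 = 4.81×10^-9; Term 2 = ν·Q^9.4·(…)^5.2 = 1.46×10^-9
D = 0.66·(4.81×10^-9 + 1.46×10^-9)^0.04 = 0.3100 m = 310 mm
Check: V = 6.45 m/s, Re = 2.02×10^6, f = 0.01354, h_f = 34.3 m ≈ 36.0 m ✓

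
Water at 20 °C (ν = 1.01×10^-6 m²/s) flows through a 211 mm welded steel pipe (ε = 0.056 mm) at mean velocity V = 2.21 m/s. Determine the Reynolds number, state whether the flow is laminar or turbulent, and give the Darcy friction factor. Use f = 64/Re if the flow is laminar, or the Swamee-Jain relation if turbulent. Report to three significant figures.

Re ≈ 4.62×10^5; turbulent; f ≈ 0.0162

Re = VD/ν = 2.210·0.211/1.01×10^-6 = 4.62×10^5
Re > 4000 → turbulent; ε/D = 2.65×10^-4
Swamee-Jain: f = 0.01619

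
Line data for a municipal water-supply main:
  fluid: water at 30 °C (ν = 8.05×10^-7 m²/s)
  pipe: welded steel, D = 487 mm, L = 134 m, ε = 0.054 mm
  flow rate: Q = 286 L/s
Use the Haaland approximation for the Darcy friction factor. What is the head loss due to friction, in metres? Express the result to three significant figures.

h_f ≈ 0.448 m

V = 4Q/(πD²) = 4·0.286/(π·0.487²) = 1.535 m/s
Re = VD/ν = 1.535·0.487/8.05×10^-7 = 9.29×10^5 → turbulent
ε/D = 0.054/487 = 1.11×10^-4
Haaland: f = 0.01356
h_f = f(L/D)V²/(2g) = 0.01356·(134/0.487)·1.535²/(2·9.81) = 0.4484 m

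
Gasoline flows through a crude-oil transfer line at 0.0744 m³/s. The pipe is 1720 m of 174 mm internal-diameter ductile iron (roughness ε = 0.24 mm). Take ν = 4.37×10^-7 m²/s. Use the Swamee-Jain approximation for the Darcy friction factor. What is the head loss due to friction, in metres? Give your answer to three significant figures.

h_f ≈ 106 m

V = 4Q/(πD²) = 4·0.0744/(π·0.174²) = 3.129 m/s
Re = VD/ν = 3.129·0.174/4.37×10^-7 = 1.25×10^6 → turbulent
ε/D = 0.24/174 = 0.00138
Swamee-Jain: f = 0.02153
h_f = f(L/D)V²/(2g) = 0.02153·(1720/0.174)·3.129²/(2·9.81) = 106.2 m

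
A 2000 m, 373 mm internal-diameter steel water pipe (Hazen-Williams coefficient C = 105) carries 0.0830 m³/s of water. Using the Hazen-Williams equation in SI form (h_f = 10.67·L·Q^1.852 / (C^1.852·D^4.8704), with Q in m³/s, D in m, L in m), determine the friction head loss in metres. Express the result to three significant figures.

h_f ≈ 4.68 m

h_f = 10.67·2000·0.0830^1.852 / (105^1.852·0.373^4.8704) = 4.678 m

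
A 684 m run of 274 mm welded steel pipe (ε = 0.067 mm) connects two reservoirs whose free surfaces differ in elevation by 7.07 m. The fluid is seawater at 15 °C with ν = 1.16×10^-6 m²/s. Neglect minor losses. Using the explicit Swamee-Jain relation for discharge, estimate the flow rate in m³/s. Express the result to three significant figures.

Swamee-Jain (Type II): Q = -0.965·√(gD⁵h_f/L)·ln[ε/(3.7D) + √(3.17ν²L/(gD³h_f))]
√(gD⁵h_f/L) = √(9.81·0.274⁵·7.07/684) = 0.01251
ε/(3.7D) = 6.61×10^-5; √(3.17ν²L/(gD³h_f)) = 4.52×10^-5
Q = -0.965·0.01251·ln(1.113×10^-4) = 0.1099 m³/s
Check: V = 1.86 m/s, Re = 4.40×10^5, f = 0.01608, h_f = 7.11 m ≈ 7.07 m ✓

Q ≈ 0.110 m³/s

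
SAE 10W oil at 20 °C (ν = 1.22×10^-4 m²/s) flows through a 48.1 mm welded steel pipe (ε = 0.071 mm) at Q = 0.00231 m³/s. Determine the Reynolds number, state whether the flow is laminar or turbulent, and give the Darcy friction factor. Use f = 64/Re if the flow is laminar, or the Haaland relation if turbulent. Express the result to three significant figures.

Re ≈ 501; laminar; f = 64/Re ≈ 0.128

V = 4Q/(πD²) = 1.271 m/s
Re = VD/ν = 1.271·0.0481/1.22×10^-4 = 501
Re < 2300 → laminar → f = 64/Re = 0.1277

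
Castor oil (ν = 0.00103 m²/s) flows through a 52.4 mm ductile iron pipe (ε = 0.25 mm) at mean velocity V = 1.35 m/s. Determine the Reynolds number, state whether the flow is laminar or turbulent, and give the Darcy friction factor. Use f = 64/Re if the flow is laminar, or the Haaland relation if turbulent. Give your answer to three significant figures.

Re ≈ 68.7; laminar; f = 64/Re ≈ 0.932

Re = VD/ν = 1.350·0.0524/0.00103 = 68.7
Re < 2300 → laminar → f = 64/Re = 0.9319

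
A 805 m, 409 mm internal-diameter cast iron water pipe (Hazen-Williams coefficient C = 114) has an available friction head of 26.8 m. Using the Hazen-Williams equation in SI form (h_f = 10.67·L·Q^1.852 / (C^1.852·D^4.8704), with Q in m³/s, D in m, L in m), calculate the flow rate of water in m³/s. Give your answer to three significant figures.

Q ≈ 0.482 m³/s

Rearranging: Q = [h_f·C^1.852·D^4.8704 / (10.67·L)]^(1/1.852)
Q = [26.8·114^1.852·0.409^4.8704 / (10.67·805)]^0.540 = 0.4817 m³/s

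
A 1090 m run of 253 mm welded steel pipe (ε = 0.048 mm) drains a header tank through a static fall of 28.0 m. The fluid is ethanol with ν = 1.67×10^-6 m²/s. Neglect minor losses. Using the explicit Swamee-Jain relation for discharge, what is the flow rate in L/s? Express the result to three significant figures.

Swamee-Jain (Type II): Q = -0.965·√(gD⁵h_f/L)·ln[ε/(3.7D) + √(3.17ν²L/(gD³h_f))]
√(gD⁵h_f/L) = √(9.81·0.253⁵·28.0/1090) = 0.01616
ε/(3.7D) = 5.13×10^-5; √(3.17ν²L/(gD³h_f)) = 4.65×10^-5
Q = -0.965·0.01616·ln(9.782×10^-5) = 0.1440 m³/s
Check: V = 2.86 m/s, Re = 4.34×10^5, f = 0.01562, h_f = 28.1 m ≈ 28.0 m ✓

Q ≈ 144 L/s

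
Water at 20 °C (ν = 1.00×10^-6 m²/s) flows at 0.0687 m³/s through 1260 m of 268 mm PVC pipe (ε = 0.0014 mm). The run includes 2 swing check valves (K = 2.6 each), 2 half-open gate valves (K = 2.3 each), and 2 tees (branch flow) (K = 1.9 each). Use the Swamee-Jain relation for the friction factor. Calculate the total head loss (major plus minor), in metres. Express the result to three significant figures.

H_L ≈ 6.08 m

V = 4Q/(πD²) = 1.218 m/s; V²/2g = 0.07560 m
Re = 3.26×10^5, ε/D = 5.22×10^-6 → f = 0.01421 (Swamee-Jain)
Major: h_f = f(L/D)·V²/2g = 0.01421·4701·0.07560 = 5.052 m
Minor: ΣK = 13.6; h_m = ΣK·V²/2g = 1.028 m
Total H_L = 5.052 + 1.028 = 6.080 m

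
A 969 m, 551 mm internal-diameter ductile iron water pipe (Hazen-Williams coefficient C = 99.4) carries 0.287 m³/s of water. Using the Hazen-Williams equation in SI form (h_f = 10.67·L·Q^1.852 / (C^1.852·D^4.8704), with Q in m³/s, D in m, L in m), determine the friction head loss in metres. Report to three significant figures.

h_f ≈ 3.73 m

h_f = 10.67·969·0.287^1.852 / (99.4^1.852·0.551^4.8704) = 3.733 m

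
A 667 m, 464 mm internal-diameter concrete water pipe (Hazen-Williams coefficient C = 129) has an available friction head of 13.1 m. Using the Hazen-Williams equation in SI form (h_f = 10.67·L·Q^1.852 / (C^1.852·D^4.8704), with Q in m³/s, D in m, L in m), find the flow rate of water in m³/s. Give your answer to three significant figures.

Rearranging: Q = [h_f·C^1.852·D^4.8704 / (10.67·L)]^(1/1.852)
Q = [13.1·129^1.852·0.464^4.8704 / (10.67·667)]^0.540 = 0.5712 m³/s

Q ≈ 0.571 m³/s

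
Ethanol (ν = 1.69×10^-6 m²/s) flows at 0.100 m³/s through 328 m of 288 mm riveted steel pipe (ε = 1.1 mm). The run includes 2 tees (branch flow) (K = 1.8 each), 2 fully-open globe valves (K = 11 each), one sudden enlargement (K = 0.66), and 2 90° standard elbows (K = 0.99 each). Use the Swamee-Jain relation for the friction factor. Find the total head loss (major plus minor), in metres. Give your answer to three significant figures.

H_L ≈ 7.31 m

V = 4Q/(πD²) = 1.535 m/s; V²/2g = 0.1201 m
Re = 2.62×10^5, ε/D = 0.00382 → f = 0.02863 (Swamee-Jain)
Major: h_f = f(L/D)·V²/2g = 0.02863·1139·0.1201 = 3.916 m
Minor: ΣK = 28.2; h_m = ΣK·V²/2g = 3.392 m
Total H_L = 3.916 + 3.392 = 7.307 m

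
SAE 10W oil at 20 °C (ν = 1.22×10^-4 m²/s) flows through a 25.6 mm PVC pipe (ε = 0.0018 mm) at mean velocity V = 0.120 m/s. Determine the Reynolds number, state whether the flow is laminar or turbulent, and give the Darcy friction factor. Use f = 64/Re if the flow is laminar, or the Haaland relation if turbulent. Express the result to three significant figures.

Re = VD/ν = 0.1200·0.0256/1.22×10^-4 = 25.2
Re < 2300 → laminar → f = 64/Re = 2.542

Re ≈ 25.2; laminar; f = 64/Re ≈ 2.54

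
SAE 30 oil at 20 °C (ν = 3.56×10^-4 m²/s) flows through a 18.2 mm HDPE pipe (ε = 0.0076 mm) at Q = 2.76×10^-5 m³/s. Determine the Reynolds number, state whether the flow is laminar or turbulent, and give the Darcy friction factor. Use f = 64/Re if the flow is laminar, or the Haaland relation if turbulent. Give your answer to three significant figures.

Re ≈ 5.42; laminar; f = 64/Re ≈ 11.8

V = 4Q/(πD²) = 0.1061 m/s
Re = VD/ν = 0.1061·0.0182/3.56×10^-4 = 5.42
Re < 2300 → laminar → f = 64/Re = 11.80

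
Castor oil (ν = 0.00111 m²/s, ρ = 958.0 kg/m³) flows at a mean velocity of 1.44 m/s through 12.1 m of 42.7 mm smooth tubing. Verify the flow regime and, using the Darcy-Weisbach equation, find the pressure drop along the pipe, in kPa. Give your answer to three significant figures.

Re = VD/ν = 1.44·0.04270/0.00111 = 55.4 → laminar (Re < 2300)
f = 64/Re = 1.155
h_f = f(L/D)V²/(2g) = 1.155·(12.1/0.04270)·1.44²/(2·9.81) = 34.60 m
Δp = ρg·h_f = 958.0·9.81·34.60 = 325.2 kPa

Δp ≈ 325 kPa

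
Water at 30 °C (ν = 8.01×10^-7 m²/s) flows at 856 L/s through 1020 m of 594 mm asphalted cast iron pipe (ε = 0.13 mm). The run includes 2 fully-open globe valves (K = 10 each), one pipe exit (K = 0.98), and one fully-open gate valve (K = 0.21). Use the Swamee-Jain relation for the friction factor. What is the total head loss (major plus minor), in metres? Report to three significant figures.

H_L ≈ 22.4 m

V = 4Q/(πD²) = 3.089 m/s; V²/2g = 0.4863 m
Re = 2.29×10^6, ε/D = 2.19×10^-4 → f = 0.01448 (Swamee-Jain)
Major: h_f = f(L/D)·V²/2g = 0.01448·1717·0.4863 = 12.09 m
Minor: ΣK = 21.2; h_m = ΣK·V²/2g = 10.31 m
Total H_L = 12.09 + 10.31 = 22.40 m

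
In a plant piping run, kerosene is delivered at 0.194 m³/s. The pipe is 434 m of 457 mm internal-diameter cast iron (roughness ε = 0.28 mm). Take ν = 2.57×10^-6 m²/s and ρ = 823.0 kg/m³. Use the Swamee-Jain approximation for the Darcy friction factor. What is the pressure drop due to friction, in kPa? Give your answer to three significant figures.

Δp ≈ 10.6 kPa

V = 4Q/(πD²) = 4·0.194/(π·0.457²) = 1.183 m/s
Re = VD/ν = 1.183·0.457/2.57×10^-6 = 2.10×10^5 → turbulent
ε/D = 0.28/457 = 6.13×10^-4
Swamee-Jain: f = 0.01943
h_f = f(L/D)V²/(2g) = 0.01943·(434/0.457)·1.183²/(2·9.81) = 1.315 m
Δp = ρg·h_f = 823.0·9.81·1.315 = 10.62 kPa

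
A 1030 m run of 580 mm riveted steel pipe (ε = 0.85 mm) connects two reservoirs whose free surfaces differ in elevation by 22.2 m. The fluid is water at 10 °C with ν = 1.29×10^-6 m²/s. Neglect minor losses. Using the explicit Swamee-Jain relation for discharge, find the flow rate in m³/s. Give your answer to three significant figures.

Q ≈ 0.887 m³/s

Swamee-Jain (Type II): Q = -0.965·√(gD⁵h_f/L)·ln[ε/(3.7D) + √(3.17ν²L/(gD³h_f))]
√(gD⁵h_f/L) = √(9.81·0.580⁵·22.2/1030) = 0.1178
ε/(3.7D) = 3.96×10^-4; √(3.17ν²L/(gD³h_f)) = 1.13×10^-5
Q = -0.965·0.1178·ln(4.074×10^-4) = 0.8874 m³/s
Check: V = 3.36 m/s, Re = 1.51×10^6, f = 0.02182, h_f = 22.3 m ≈ 22.2 m ✓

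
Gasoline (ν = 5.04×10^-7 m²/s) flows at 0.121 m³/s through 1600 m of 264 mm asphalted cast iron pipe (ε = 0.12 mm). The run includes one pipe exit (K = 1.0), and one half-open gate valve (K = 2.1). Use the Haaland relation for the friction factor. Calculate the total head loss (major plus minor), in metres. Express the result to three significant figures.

H_L ≈ 26.1 m

V = 4Q/(πD²) = 2.210 m/s; V²/2g = 0.2490 m
Re = 1.16×10^6, ε/D = 4.55×10^-4 → f = 0.01679 (Haaland)
Major: h_f = f(L/D)·V²/2g = 0.01679·6061·0.2490 = 25.34 m
Minor: ΣK = 3.10; h_m = ΣK·V²/2g = 0.7720 m
Total H_L = 25.34 + 0.7720 = 26.11 m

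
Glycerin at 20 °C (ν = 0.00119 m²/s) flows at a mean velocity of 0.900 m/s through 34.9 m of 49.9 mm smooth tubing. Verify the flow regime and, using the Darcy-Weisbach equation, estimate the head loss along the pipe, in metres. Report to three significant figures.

Re = VD/ν = 0.900·0.04990/0.00119 = 37.7 → laminar (Re < 2300)
f = 64/Re = 1.696
h_f = f(L/D)V²/(2g) = 1.696·(34.9/0.04990)·0.900²/(2·9.81) = 48.97 m

h_f ≈ 49.0 m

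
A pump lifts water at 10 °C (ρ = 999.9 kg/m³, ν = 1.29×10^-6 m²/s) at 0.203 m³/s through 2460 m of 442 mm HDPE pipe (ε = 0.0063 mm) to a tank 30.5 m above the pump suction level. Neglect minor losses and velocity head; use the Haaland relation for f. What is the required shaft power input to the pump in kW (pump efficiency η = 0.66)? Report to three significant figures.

P_shaft ≈ 112 kW

V = 4Q/(πD²) = 1.323 m/s; Re = 4.53×10^5; ε/D = 1.43×10^-5; f = 0.01345
h_f = f(L/D)V²/2g = 6.678 m
Total head H = z + h_f = 30.5 + 6.678 = 37.18 m
P_hyd = ρgQH = 999.9·9.81·0.203·37.18 = 74.03 kW
P_shaft = P_hyd/η = 74.03/0.66 = 112.2 kW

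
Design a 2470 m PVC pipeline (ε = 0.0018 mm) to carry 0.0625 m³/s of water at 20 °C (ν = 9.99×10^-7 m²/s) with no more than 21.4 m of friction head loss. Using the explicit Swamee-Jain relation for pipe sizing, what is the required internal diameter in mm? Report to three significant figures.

Swamee-Jain (Type III): D = 0.66·[ε^1.25·(LQ²/(gh_f))^4.75 + ν·Q^9.4·(L/(gh_f))^5.2]^0.04
LQ²/(gh_f) = 0.04596; L/(gh_f) = 11.77
Term 1 = ε^1.25·(…)^4.75 = 2.92×10^-14; Term 2 = ν·Q^9.4·(…)^5.2 = 1.77×10^-12
D = 0.66·(2.92×10^-14 + 1.77×10^-12)^0.04 = 0.2237 m = 224 mm
Check: V = 1.59 m/s, Re = 3.56×10^5, f = 0.01403, h_f = 19.9 m ≈ 21.4 m ✓

D ≈ 224 mm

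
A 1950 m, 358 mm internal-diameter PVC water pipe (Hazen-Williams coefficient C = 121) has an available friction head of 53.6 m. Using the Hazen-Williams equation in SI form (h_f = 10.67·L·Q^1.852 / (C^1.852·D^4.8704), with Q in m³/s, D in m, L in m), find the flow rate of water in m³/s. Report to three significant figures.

Rearranging: Q = [h_f·C^1.852·D^4.8704 / (10.67·L)]^(1/1.852)
Q = [53.6·121^1.852·0.358^4.8704 / (10.67·1950)]^0.540 = 0.3248 m³/s

Q ≈ 0.325 m³/s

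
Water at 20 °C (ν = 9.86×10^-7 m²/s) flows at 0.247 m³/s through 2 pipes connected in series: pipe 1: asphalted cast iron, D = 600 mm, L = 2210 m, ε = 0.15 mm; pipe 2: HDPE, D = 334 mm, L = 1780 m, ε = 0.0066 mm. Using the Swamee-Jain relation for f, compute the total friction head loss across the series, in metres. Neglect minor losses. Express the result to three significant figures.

H ≈ 28.5 m

Pipe 1: V = 0.8736 m/s, Re = 5.32×10^5, ε/D = 2.50×10^-4, f = 0.01589, h_1 = f(L/D)V²/2g = 2.276 m
Pipe 2: V = 2.819 m/s, Re = 9.55×10^5, ε/D = 1.98×10^-5, f = 0.01215, h_2 = f(L/D)V²/2g = 26.24 m
Series → Q common, losses add: H = Σh = 28.52 m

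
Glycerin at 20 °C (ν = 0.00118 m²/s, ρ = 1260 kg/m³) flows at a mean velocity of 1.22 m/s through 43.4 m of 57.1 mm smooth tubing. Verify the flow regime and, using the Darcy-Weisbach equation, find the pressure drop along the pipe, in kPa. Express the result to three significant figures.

Re = VD/ν = 1.22·0.05710/0.00118 = 59.0 → laminar (Re < 2300)
f = 64/Re = 1.084
h_f = f(L/D)V²/(2g) = 1.084·(43.4/0.05710)·1.22²/(2·9.81) = 62.51 m
Δp = ρg·h_f = 1260·9.81·62.51 = 772.6 kPa

Δp ≈ 773 kPa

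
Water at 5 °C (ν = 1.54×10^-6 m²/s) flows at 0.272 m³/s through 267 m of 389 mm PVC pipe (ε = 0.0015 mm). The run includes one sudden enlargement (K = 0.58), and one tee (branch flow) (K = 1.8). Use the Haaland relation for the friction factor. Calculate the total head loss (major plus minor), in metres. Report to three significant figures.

V = 4Q/(πD²) = 2.289 m/s; V²/2g = 0.2670 m
Re = 5.78×10^5, ε/D = 3.86×10^-6 → f = 0.01278 (Haaland)
Major: h_f = f(L/D)·V²/2g = 0.01278·686.4·0.2670 = 2.341 m
Minor: ΣK = 2.38; h_m = ΣK·V²/2g = 0.6354 m
Total H_L = 2.341 + 0.6354 = 2.977 m

H_L ≈ 2.98 m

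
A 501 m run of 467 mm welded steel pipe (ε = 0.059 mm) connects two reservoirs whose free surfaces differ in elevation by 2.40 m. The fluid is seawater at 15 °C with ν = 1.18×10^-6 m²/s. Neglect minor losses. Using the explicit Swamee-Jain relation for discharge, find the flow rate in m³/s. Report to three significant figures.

Q ≈ 0.301 m³/s

Swamee-Jain (Type II): Q = -0.965·√(gD⁵h_f/L)·ln[ε/(3.7D) + √(3.17ν²L/(gD³h_f))]
√(gD⁵h_f/L) = √(9.81·0.467⁵·2.40/501) = 0.03231
ε/(3.7D) = 3.41×10^-5; √(3.17ν²L/(gD³h_f)) = 3.04×10^-5
Q = -0.965·0.03231·ln(6.451×10^-5) = 0.3008 m³/s
Check: V = 1.76 m/s, Re = 6.95×10^5, f = 0.01430, h_f = 2.41 m ≈ 2.40 m ✓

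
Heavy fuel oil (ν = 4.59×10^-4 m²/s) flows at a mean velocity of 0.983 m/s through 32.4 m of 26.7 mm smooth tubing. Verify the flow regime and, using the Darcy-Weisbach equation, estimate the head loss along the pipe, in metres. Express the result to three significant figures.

h_f ≈ 66.9 m

Re = VD/ν = 0.983·0.02670/4.59×10^-4 = 57.2 → laminar (Re < 2300)
f = 64/Re = 1.119
h_f = f(L/D)V²/(2g) = 1.119·(32.4/0.02670)·0.983²/(2·9.81) = 66.89 m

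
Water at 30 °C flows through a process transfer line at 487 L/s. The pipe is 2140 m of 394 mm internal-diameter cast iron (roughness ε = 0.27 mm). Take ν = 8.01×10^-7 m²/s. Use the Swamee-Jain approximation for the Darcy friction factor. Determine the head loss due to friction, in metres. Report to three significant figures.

h_f ≈ 80.5 m

V = 4Q/(πD²) = 4·0.487/(π·0.394²) = 3.994 m/s
Re = VD/ν = 3.994·0.394/8.01×10^-7 = 1.96×10^6 → turbulent
ε/D = 0.27/394 = 6.85×10^-4
Swamee-Jain: f = 0.01822
h_f = f(L/D)V²/(2g) = 0.01822·(2140/0.394)·3.994²/(2·9.81) = 80.48 m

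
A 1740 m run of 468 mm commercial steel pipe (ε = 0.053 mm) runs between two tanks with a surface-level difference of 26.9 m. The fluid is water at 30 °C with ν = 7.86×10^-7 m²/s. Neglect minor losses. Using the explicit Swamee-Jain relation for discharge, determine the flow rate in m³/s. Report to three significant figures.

Q ≈ 0.568 m³/s

Swamee-Jain (Type II): Q = -0.965·√(gD⁵h_f/L)·ln[ε/(3.7D) + √(3.17ν²L/(gD³h_f))]
√(gD⁵h_f/L) = √(9.81·0.468⁵·26.9/1740) = 0.05835
ε/(3.7D) = 3.06×10^-5; √(3.17ν²L/(gD³h_f)) = 1.12×10^-5
Q = -0.965·0.05835·ln(4.183×10^-5) = 0.5677 m³/s
Check: V = 3.30 m/s, Re = 1.96×10^6, f = 0.01311, h_f = 27.1 m ≈ 26.9 m ✓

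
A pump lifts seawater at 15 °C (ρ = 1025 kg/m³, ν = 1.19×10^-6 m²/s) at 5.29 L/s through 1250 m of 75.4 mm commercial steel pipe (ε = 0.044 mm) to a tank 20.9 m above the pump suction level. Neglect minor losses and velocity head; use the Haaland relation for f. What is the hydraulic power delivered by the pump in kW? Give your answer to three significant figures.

V = 4Q/(πD²) = 1.185 m/s; Re = 7.51×10^4; ε/D = 5.84×10^-4; f = 0.02118
h_f = f(L/D)V²/2g = 25.11 m
Total head H = z + h_f = 20.9 + 25.11 = 46.01 m
P_hyd = ρgQH = 1025·9.81·0.00529·46.01 = 2.448 kW

P_hyd ≈ 2.45 kW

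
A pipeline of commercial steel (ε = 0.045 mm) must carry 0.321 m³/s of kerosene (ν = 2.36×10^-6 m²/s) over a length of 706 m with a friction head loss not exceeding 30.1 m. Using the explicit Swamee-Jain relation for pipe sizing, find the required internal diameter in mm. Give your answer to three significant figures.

D ≈ 316 mm

Swamee-Jain (Type III): D = 0.66·[ε^1.25·(LQ²/(gh_f))^4.75 + ν·Q^9.4·(L/(gh_f))^5.2]^0.04
LQ²/(gh_f) = 0.2464; L/(gh_f) = 2.391
Term 1 = ε^1.25·(…)^4.75 = 4.75×10^-9; Term 2 = ν·Q^9.4·(…)^5.2 = 5.04×10^-9
D = 0.66·(4.75×10^-9 + 5.04×10^-9)^0.04 = 0.3156 m = 316 mm
Check: V = 4.10 m/s, Re = 5.49×10^5, f = 0.01481, h_f = 28.4 m ≈ 30.1 m ✓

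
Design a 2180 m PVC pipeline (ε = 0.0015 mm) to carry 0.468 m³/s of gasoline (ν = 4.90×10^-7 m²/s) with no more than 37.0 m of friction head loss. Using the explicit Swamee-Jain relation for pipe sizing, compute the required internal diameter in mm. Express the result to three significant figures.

Swamee-Jain (Type III): D = 0.66·[ε^1.25·(LQ²/(gh_f))^4.75 + ν·Q^9.4·(L/(gh_f))^5.2]^0.04
LQ²/(gh_f) = 1.315; L/(gh_f) = 6.006
Term 1 = ε^1.25·(…)^4.75 = 1.93×10^-7; Term 2 = ν·Q^9.4·(…)^5.2 = 4.36×10^-6
D = 0.66·(1.93×10^-7 + 4.36×10^-6)^0.04 = 0.4035 m = 404 mm
Check: V = 3.66 m/s, Re = 3.01×10^6, f = 0.009906, h_f = 36.5 m ≈ 37.0 m ✓

D ≈ 404 mm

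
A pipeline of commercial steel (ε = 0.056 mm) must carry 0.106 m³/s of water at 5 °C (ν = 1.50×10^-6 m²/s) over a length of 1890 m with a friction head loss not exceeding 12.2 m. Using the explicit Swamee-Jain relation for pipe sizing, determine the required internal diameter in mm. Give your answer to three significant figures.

D ≈ 301 mm

Swamee-Jain (Type III): D = 0.66·[ε^1.25·(LQ²/(gh_f))^4.75 + ν·Q^9.4·(L/(gh_f))^5.2]^0.04
LQ²/(gh_f) = 0.1774; L/(gh_f) = 15.79
Term 1 = ε^1.25·(…)^4.75 = 1.31×10^-9; Term 2 = ν·Q^9.4·(…)^5.2 = 1.76×10^-9
D = 0.66·(1.31×10^-9 + 1.76×10^-9)^0.04 = 0.3013 m = 301 mm
Check: V = 1.49 m/s, Re = 2.99×10^5, f = 0.01620, h_f = 11.4 m ≈ 12.2 m ✓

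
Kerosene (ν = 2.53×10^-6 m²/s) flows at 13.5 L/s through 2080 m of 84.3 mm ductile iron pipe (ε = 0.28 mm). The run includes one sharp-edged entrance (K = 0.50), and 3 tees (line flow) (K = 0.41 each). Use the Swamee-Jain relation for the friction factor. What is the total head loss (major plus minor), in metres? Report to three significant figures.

H_L ≈ 212 m

V = 4Q/(πD²) = 2.419 m/s; V²/2g = 0.2982 m
Re = 8.06×10^4, ε/D = 0.00332 → f = 0.02870 (Swamee-Jain)
Major: h_f = f(L/D)·V²/2g = 0.02870·24674·0.2982 = 211.1 m
Minor: ΣK = 1.73; h_m = ΣK·V²/2g = 0.5159 m
Total H_L = 211.1 + 0.5159 = 211.7 m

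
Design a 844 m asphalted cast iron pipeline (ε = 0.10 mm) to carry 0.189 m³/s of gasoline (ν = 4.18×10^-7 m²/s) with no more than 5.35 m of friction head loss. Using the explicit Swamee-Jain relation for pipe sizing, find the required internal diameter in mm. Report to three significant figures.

Swamee-Jain (Type III): D = 0.66·[ε^1.25·(LQ²/(gh_f))^4.75 + ν·Q^9.4·(L/(gh_f))^5.2]^0.04
LQ²/(gh_f) = 0.5744; L/(gh_f) = 16.08
Term 1 = ε^1.25·(…)^4.75 = 7.18×10^-7; Term 2 = ν·Q^9.4·(…)^5.2 = 1.24×10^-7
D = 0.66·(7.18×10^-7 + 1.24×10^-7)^0.04 = 0.3772 m = 377 mm
Check: V = 1.69 m/s, Re = 1.53×10^6, f = 0.01517, h_f = 4.95 m ≈ 5.35 m ✓

D ≈ 377 mm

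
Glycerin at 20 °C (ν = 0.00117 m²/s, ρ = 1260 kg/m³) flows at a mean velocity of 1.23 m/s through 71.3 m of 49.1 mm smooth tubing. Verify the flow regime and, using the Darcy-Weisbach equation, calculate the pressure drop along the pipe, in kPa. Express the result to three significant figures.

Δp ≈ 1720 kPa

Re = VD/ν = 1.23·0.04910/0.00117 = 51.6 → laminar (Re < 2300)
f = 64/Re = 1.240
h_f = f(L/D)V²/(2g) = 1.240·(71.3/0.04910)·1.23²/(2·9.81) = 138.8 m
Δp = ρg·h_f = 1260·9.81·138.8 = 1716 kPa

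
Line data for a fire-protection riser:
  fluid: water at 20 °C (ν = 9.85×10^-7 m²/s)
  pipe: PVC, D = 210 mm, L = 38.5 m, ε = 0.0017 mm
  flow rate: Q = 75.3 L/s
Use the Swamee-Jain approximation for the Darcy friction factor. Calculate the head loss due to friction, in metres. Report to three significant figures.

V = 4Q/(πD²) = 4·0.0753/(π·0.210²) = 2.174 m/s
Re = VD/ν = 2.174·0.210/9.85×10^-7 = 4.63×10^5 → turbulent
ε/D = 0.0017/210 = 8.10×10^-6
Swamee-Jain: f = 0.01339
h_f = f(L/D)V²/(2g) = 0.01339·(38.5/0.210)·2.174²/(2·9.81) = 0.5916 m

h_f ≈ 0.592 m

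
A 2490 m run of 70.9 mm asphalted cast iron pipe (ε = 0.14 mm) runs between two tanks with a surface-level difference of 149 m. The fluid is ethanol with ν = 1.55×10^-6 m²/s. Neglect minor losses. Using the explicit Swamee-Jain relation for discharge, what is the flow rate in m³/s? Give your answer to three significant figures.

Q ≈ 0.00716 m³/s

Swamee-Jain (Type II): Q = -0.965·√(gD⁵h_f/L)·ln[ε/(3.7D) + √(3.17ν²L/(gD³h_f))]
√(gD⁵h_f/L) = √(9.81·0.0709⁵·149/2490) = 0.001026
ε/(3.7D) = 5.34×10^-4; √(3.17ν²L/(gD³h_f)) = 1.91×10^-4
Q = -0.965·0.001026·ln(7.245×10^-4) = 0.007155 m³/s
Check: V = 1.81 m/s, Re = 8.29×10^4, f = 0.02559, h_f = 150 m ≈ 149 m ✓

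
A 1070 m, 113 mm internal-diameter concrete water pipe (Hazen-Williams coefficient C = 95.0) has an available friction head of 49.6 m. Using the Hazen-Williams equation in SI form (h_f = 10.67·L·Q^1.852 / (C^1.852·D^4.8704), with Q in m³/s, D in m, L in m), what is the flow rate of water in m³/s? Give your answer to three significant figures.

Q ≈ 0.0163 m³/s

Rearranging: Q = [h_f·C^1.852·D^4.8704 / (10.67·L)]^(1/1.852)
Q = [49.6·95.0^1.852·0.113^4.8704 / (10.67·1070)]^0.540 = 0.01630 m³/s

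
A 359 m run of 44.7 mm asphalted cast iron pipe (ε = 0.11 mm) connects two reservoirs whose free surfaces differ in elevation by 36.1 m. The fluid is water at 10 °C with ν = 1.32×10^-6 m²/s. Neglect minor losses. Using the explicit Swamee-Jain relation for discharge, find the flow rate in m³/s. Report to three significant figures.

Swamee-Jain (Type II): Q = -0.965·√(gD⁵h_f/L)·ln[ε/(3.7D) + √(3.17ν²L/(gD³h_f))]
√(gD⁵h_f/L) = √(9.81·0.0447⁵·36.1/359) = 4.196×10^-4
ε/(3.7D) = 6.65×10^-4; √(3.17ν²L/(gD³h_f)) = 2.50×10^-4
Q = -0.965·4.196×10^-4·ln(9.155×10^-4) = 0.002833 m³/s
Check: V = 1.81 m/s, Re = 6.11×10^4, f = 0.02735, h_f = 36.5 m ≈ 36.1 m ✓

Q ≈ 0.00283 m³/s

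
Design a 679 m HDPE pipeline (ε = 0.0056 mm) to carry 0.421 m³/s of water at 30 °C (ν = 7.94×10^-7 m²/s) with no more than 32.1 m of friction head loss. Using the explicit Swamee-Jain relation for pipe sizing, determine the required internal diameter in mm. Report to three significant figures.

D ≈ 321 mm

Swamee-Jain (Type III): D = 0.66·[ε^1.25·(LQ²/(gh_f))^4.75 + ν·Q^9.4·(L/(gh_f))^5.2]^0.04
LQ²/(gh_f) = 0.3822; L/(gh_f) = 2.156
Term 1 = ε^1.25·(…)^4.75 = 2.82×10^-9; Term 2 = ν·Q^9.4·(…)^5.2 = 1.27×10^-8
D = 0.66·(2.82×10^-9 + 1.27×10^-8)^0.04 = 0.3215 m = 321 mm
Check: V = 5.19 m/s, Re = 2.10×10^6, f = 0.01092, h_f = 31.6 m ≈ 32.1 m ✓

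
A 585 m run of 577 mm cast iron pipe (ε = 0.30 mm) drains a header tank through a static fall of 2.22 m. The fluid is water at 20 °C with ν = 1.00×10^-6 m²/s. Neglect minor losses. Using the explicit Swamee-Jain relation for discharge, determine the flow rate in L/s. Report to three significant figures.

Swamee-Jain (Type II): Q = -0.965·√(gD⁵h_f/L)·ln[ε/(3.7D) + √(3.17ν²L/(gD³h_f))]
√(gD⁵h_f/L) = √(9.81·0.577⁵·2.22/585) = 0.04879
ε/(3.7D) = 1.41×10^-4; √(3.17ν²L/(gD³h_f)) = 2.11×10^-5
Q = -0.965·0.04879·ln(1.616×10^-4) = 0.4111 m³/s
Check: V = 1.57 m/s, Re = 9.07×10^5, f = 0.01748, h_f = 2.23 m ≈ 2.22 m ✓

Q ≈ 411 L/s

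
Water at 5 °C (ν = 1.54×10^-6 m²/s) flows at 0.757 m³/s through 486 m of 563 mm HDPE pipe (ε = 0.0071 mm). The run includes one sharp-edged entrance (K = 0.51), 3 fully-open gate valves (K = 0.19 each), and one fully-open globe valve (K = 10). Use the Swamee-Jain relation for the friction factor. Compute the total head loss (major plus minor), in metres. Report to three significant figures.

V = 4Q/(πD²) = 3.041 m/s; V²/2g = 0.4713 m
Re = 1.11×10^6, ε/D = 1.26×10^-5 → f = 0.01173 (Swamee-Jain)
Major: h_f = f(L/D)·V²/2g = 0.01173·863.2·0.4713 = 4.772 m
Minor: ΣK = 11.1; h_m = ΣK·V²/2g = 5.222 m
Total H_L = 4.772 + 5.222 = 9.994 m

H_L ≈ 9.99 m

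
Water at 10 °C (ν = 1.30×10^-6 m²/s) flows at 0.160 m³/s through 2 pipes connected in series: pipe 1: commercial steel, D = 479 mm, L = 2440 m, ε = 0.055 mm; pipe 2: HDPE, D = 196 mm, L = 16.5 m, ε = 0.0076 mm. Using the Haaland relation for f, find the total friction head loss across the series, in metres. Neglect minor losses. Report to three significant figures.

Pipe 1: V = 0.8879 m/s, Re = 3.27×10^5, ε/D = 1.15×10^-4, f = 0.01518, h_1 = f(L/D)V²/2g = 3.108 m
Pipe 2: V = 5.303 m/s, Re = 8.00×10^5, ε/D = 3.88×10^-5, f = 0.01267, h_2 = f(L/D)V²/2g = 1.529 m
Series → Q common, losses add: H = Σh = 4.636 m

H ≈ 4.64 m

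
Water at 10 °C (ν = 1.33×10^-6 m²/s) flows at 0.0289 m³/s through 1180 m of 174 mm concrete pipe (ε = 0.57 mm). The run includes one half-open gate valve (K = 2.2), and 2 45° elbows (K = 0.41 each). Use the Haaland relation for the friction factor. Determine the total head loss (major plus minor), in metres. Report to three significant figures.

V = 4Q/(πD²) = 1.215 m/s; V²/2g = 0.07529 m
Re = 1.59×10^5, ε/D = 0.00328 → f = 0.02759 (Haaland)
Major: h_f = f(L/D)·V²/2g = 0.02759·6782·0.07529 = 14.08 m
Minor: ΣK = 3.02; h_m = ΣK·V²/2g = 0.2274 m
Total H_L = 14.08 + 0.2274 = 14.31 m

H_L ≈ 14.3 m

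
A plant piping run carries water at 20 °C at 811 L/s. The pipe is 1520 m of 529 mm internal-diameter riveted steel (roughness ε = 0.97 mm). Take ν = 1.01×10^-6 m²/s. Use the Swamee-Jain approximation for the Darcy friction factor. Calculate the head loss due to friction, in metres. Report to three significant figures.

h_f ≈ 45.9 m

V = 4Q/(πD²) = 4·0.811/(π·0.529²) = 3.690 m/s
Re = VD/ν = 3.690·0.529/1.01×10^-6 = 1.93×10^6 → turbulent
ε/D = 0.97/529 = 0.00183
Swamee-Jain: f = 0.02304
h_f = f(L/D)V²/(2g) = 0.02304·(1520/0.529)·3.690²/(2·9.81) = 45.94 m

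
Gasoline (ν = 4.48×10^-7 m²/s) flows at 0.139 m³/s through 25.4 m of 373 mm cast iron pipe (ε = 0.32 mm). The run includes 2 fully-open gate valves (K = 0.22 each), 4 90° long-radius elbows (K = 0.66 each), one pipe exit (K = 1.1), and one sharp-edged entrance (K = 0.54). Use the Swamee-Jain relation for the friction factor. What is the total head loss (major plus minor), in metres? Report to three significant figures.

V = 4Q/(πD²) = 1.272 m/s; V²/2g = 0.08247 m
Re = 1.06×10^6, ε/D = 8.58×10^-4 → f = 0.01933 (Swamee-Jain)
Major: h_f = f(L/D)·V²/2g = 0.01933·68.10·0.08247 = 0.1086 m
Minor: ΣK = 4.72; h_m = ΣK·V²/2g = 0.3893 m
Total H_L = 0.1086 + 0.3893 = 0.4979 m

H_L ≈ 0.498 m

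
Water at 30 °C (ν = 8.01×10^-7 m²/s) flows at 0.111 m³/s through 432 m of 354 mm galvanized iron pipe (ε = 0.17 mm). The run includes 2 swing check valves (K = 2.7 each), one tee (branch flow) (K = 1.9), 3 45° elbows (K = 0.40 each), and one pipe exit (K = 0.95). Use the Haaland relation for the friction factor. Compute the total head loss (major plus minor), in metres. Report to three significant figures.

H_L ≈ 1.99 m

V = 4Q/(πD²) = 1.128 m/s; V²/2g = 0.06483 m
Re = 4.98×10^5, ε/D = 4.80×10^-4 → f = 0.01745 (Haaland)
Major: h_f = f(L/D)·V²/2g = 0.01745·1220·0.06483 = 1.381 m
Minor: ΣK = 9.45; h_m = ΣK·V²/2g = 0.6126 m
Total H_L = 1.381 + 0.6126 = 1.993 m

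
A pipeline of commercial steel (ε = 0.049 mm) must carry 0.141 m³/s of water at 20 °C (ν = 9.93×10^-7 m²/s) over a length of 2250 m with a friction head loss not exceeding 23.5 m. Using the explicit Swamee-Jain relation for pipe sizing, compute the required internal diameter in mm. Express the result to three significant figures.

D ≈ 301 mm

Swamee-Jain (Type III): D = 0.66·[ε^1.25·(LQ²/(gh_f))^4.75 + ν·Q^9.4·(L/(gh_f))^5.2]^0.04
LQ²/(gh_f) = 0.1940; L/(gh_f) = 9.760
Term 1 = ε^1.25·(…)^4.75 = 1.70×10^-9; Term 2 = ν·Q^9.4·(…)^5.2 = 1.40×10^-9
D = 0.66·(1.70×10^-9 + 1.40×10^-9)^0.04 = 0.3014 m = 301 mm
Check: V = 1.98 m/s, Re = 6.00×10^5, f = 0.01490, h_f = 22.1 m ≈ 23.5 m ✓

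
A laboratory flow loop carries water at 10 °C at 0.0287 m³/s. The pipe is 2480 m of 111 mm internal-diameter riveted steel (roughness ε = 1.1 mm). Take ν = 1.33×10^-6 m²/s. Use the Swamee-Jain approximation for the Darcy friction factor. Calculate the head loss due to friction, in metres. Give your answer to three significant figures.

h_f ≈ 382 m

V = 4Q/(πD²) = 4·0.0287/(π·0.111²) = 2.966 m/s
Re = VD/ν = 2.966·0.111/1.33×10^-6 = 2.48×10^5 → turbulent
ε/D = 1.1/111 = 0.00991
Swamee-Jain: f = 0.03817
h_f = f(L/D)V²/(2g) = 0.03817·(2480/0.111)·2.966²/(2·9.81) = 382.3 m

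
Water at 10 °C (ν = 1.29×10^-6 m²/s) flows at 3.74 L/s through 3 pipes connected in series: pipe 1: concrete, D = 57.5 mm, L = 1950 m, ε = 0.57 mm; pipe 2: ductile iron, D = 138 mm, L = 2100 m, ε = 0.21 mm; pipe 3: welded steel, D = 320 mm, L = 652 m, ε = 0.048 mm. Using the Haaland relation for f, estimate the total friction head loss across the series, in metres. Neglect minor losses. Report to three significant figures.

H ≈ 140 m

Pipe 1: V = 1.440 m/s, Re = 6.42×10^4, ε/D = 0.00991, f = 0.03874, h_1 = f(L/D)V²/2g = 138.9 m
Pipe 2: V = 0.2500 m/s, Re = 2.67×10^4, ε/D = 0.00152, f = 0.02727, h_2 = f(L/D)V²/2g = 1.323 m
Pipe 3: V = 0.04650 m/s, Re = 1.15×10^4, ε/D = 1.50×10^-4, f = 0.02989, h_3 = f(L/D)V²/2g = 0.006712 m
Series → Q common, losses add: H = Σh = 140.2 m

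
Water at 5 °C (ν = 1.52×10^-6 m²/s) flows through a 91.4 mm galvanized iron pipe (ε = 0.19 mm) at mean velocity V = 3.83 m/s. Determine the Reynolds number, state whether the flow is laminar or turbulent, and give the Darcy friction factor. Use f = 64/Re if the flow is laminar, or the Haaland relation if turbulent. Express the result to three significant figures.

Re = VD/ν = 3.830·0.0914/1.52×10^-6 = 2.30×10^5
Re > 4000 → turbulent; ε/D = 0.00208
Haaland: f = 0.02438

Re ≈ 2.30×10^5; turbulent; f ≈ 0.0244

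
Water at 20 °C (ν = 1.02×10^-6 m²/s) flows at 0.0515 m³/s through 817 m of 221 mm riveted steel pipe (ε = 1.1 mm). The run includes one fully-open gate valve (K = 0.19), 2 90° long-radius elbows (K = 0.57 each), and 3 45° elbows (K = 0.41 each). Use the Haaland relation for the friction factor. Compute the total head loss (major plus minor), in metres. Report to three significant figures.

V = 4Q/(πD²) = 1.343 m/s; V²/2g = 0.09187 m
Re = 2.91×10^5, ε/D = 0.00498 → f = 0.03069 (Haaland)
Major: h_f = f(L/D)·V²/2g = 0.03069·3697·0.09187 = 10.42 m
Minor: ΣK = 2.56; h_m = ΣK·V²/2g = 0.2352 m
Total H_L = 10.42 + 0.2352 = 10.66 m

H_L ≈ 10.7 m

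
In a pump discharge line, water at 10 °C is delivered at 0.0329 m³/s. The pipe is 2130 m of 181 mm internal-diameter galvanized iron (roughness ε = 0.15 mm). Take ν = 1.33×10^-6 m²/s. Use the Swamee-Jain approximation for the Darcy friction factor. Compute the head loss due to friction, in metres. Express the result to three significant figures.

h_f ≈ 20.3 m

V = 4Q/(πD²) = 4·0.0329/(π·0.181²) = 1.279 m/s
Re = VD/ν = 1.279·0.181/1.33×10^-6 = 1.74×10^5 → turbulent
ε/D = 0.15/181 = 8.29×10^-4
Swamee-Jain: f = 0.02069
h_f = f(L/D)V²/(2g) = 0.02069·(2130/0.181)·1.279²/(2·9.81) = 20.29 m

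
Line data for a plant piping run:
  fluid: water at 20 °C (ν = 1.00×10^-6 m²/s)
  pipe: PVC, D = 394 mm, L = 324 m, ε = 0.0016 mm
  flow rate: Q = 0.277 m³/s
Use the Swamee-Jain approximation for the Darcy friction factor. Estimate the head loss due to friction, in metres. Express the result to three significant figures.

h_f ≈ 2.58 m

V = 4Q/(πD²) = 4·0.277/(π·0.394²) = 2.272 m/s
Re = VD/ν = 2.272·0.394/1.00×10^-6 = 8.95×10^5 → turbulent
ε/D = 0.0016/394 = 4.06×10^-6
Swamee-Jain: f = 0.01192
h_f = f(L/D)V²/(2g) = 0.01192·(324/0.394)·2.272²/(2·9.81) = 2.579 m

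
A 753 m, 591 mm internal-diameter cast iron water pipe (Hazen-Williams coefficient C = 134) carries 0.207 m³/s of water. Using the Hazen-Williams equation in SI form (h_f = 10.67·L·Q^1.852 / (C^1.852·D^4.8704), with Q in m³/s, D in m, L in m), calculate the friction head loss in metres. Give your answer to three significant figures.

h_f ≈ 0.647 m

h_f = 10.67·753·0.207^1.852 / (134^1.852·0.591^4.8704) = 0.6474 m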